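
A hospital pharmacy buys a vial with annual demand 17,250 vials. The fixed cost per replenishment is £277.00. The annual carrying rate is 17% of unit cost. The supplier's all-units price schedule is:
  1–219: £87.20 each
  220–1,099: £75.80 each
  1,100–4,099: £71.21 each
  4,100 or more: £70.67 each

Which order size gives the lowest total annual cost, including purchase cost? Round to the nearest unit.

Holding cost per unit per year at price C is H = 0.17·C.
Evaluate total cost at each tier's feasible EOQ or, if the EOQ is below the tier, at the tier's minimum quantity.
Tier 1 (£87.20): EOQ = 802.9 exceeds tier's upper bound 219, so this tier is dominated.
EOQ at £75.80 = 861.2 (feasible in tier 2): TC = 17,250×£75.80 + (17,250/861.2)×277 + (861.2/2)×0.17×£75.80 = £1,318,647.07.
EOQ at £71.21 = 888.5 < 1100, so use break Q=1100: TC = 17,250×£71.21 + (17,250/1100.0)×277 + (1100.0/2)×0.17×£71.21 = £1,239,374.50.
EOQ at £70.67 = 891.9 < 4100, so use break Q=4100: TC = 17,250×£70.67 + (17,250/4100.0)×277 + (4100.0/2)×0.17×£70.67 = £1,244,851.42.
Lowest total cost is £1,239,374.50 at Q = 1100.0.

Q* ≈ 1,100 vials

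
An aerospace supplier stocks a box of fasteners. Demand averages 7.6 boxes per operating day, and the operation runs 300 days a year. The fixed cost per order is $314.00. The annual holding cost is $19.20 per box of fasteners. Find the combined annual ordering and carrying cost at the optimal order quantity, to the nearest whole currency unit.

Annual demand D = 7.6 × 300 = 2,280.
EOQ = √(2DS/H) = √(2 × 2,280 × 314 / 19.2) ≈ 273.08.
At Q*, ordering cost (D/Q*)S equals holding cost (Q*/2)H, each = √(DSH/2).
Minimum total = √(2DSH) = √(2 × 2,280 × 314 × 19.2) ≈ 5243.217.

TC* ≈ $5,243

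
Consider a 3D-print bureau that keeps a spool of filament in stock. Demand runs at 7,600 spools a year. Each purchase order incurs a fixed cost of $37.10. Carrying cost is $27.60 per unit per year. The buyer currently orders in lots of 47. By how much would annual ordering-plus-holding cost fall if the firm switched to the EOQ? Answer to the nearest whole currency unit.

Extra cost ≈ $2,703 per year

EOQ = √(2DS/H) = √(2 × 7,600 × 37.1 / 27.6) ≈ 142.94.
Cost at Q* = (D/Q*)S + (Q*/2)H = √(2DSH) ≈ $3,945.15.
Cost at Q = 47: (7,600/47)×37.1 + (47/2)×27.6 = $5,999.15 + $648.60 = $6,647.75.
Excess = $6,647.75 − $3,945.15 = $2,702.60.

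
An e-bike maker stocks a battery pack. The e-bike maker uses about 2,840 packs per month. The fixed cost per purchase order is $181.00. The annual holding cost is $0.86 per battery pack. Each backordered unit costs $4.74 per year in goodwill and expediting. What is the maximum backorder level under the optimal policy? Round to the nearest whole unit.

Annual demand D = 2,840 × 12 = 34,080.
With planned backorders, Q* = √(2DS/H) · √((H+B)/B).
√(2DS/H) = √(2 × 34,080 × 181 / 0.86) = 3787.519.
√((H+B)/B) = √((0.86+4.74)/4.74) = 1.0869.
Q* ≈ 4116.799.
S* = Q* · H/(H+B) = 4116.799 × 0.86/5.6 ≈ 632.223.

S* ≈ 632 packs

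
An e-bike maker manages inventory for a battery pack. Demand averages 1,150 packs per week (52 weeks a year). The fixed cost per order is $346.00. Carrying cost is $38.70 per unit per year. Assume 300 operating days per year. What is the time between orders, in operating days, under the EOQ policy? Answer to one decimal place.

T ≈ 5.2 days

Annual demand D = 1,150 × 52 = 59,800.
EOQ = √(2DS/H) = √(2 × 59,800 × 346 / 38.7) ≈ 1034.07.
Cycle time = Q*/D × 300 = 1034.07 / 59,800 × 300 ≈ 5.188 days.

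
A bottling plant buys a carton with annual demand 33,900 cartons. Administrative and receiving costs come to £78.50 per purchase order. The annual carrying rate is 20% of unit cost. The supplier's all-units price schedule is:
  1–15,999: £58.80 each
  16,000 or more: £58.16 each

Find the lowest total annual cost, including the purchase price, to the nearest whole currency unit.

TC* ≈ £2,001,231

Holding cost per unit per year at price C is H = 0.20·C.
Candidates are each tier's EOQ (if it falls in that tier) and each price-break quantity.
EOQ at £58.80 = 672.7 (feasible in tier 1): TC = 33,900×£58.80 + (33,900/672.7)×78.5 + (672.7/2)×0.20×£58.80 = £2,001,231.40.
EOQ at £58.16 = 676.4 < 16000, so use break Q=16000: TC = 33,900×£58.16 + (33,900/16000.0)×78.5 + (16000.0/2)×0.20×£58.16 = £2,064,846.32.
Lowest total cost among the candidates is at Q = 672.7.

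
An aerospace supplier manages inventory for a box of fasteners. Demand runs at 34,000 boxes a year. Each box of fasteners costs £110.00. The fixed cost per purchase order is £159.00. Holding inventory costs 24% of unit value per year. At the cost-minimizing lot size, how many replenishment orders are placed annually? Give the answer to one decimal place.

Holding cost H = 0.24 × £110.00 = £26.4000 per unit per year.
Q* = √(2DS/H) = √(2 × 34,000 × 159 / 26.4) ≈ 639.96.
Orders per year = D / Q* = 34,000 / 639.96 ≈ 53.129.

N ≈ 53.1 orders per year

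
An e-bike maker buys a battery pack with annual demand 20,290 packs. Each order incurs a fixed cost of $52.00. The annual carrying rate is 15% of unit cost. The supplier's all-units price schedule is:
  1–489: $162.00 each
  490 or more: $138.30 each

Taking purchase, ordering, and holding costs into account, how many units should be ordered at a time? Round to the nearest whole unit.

Q* ≈ 490 packs

Holding cost per unit per year at price C is H = 0.15·C.
For each price level, check whether its EOQ is feasible; otherwise the best quantity at that price is the breakpoint.
EOQ at $162.00 = 294.7 (feasible in tier 1): TC = 20,290×$162.00 + (20,290/294.7)×52 + (294.7/2)×0.15×$162.00 = $3,294,140.79.
EOQ at $138.30 = 318.9 < 490, so use break Q=490: TC = 20,290×$138.30 + (20,290/490.0)×52 + (490.0/2)×0.15×$138.30 = $2,813,342.75.
Lowest total cost is $2,813,342.75 at Q = 490.0.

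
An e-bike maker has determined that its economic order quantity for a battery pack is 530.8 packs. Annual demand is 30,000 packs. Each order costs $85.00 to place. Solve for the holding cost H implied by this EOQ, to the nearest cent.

Squaring Q* = √(2DS/H) gives Q*² = 2DS/H.
From Q* = √(2DS/H): H = 2DS / Q*² = 2 × 30,000 × 85 / 530.8² = 18.1012.

H ≈ $18.10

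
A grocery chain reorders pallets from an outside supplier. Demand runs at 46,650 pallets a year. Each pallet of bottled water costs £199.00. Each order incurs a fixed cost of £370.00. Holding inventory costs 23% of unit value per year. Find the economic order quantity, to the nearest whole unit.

Q* ≈ 868 pallets

Holding cost H = 0.23 × £199.00 = £45.7700 per unit per year.
EOQ = √(2DS / H) = √(2 × 46,650 × 370 / 45.77).
= √(34,521,000 / 45.77) = √754,227.66 ≈ 868.463.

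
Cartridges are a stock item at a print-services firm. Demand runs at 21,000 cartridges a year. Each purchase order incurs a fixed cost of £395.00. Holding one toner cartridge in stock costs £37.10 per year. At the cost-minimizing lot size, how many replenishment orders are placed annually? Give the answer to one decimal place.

N ≈ 31.4 orders per year

The optimal lot size = √(2DS/H) = √(2 × 21,000 × 395 / 37.1) ≈ 668.71.
Orders per year = D / Q* = 21,000 / 668.71 ≈ 31.404.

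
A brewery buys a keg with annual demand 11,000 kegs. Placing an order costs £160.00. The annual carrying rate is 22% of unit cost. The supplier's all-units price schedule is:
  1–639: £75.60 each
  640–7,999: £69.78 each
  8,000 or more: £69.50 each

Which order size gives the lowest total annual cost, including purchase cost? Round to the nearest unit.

Q* ≈ 640 kegs

Holding cost per unit per year at price C is H = 0.22·C.
For each price level, check whether its EOQ is feasible; otherwise the best quantity at that price is the breakpoint.
EOQ at £75.60 = 460.0 (feasible in tier 1): TC = 11,000×£75.60 + (11,000/460.0)×160 + (460.0/2)×0.22×£75.60 = £839,251.45.
EOQ at £69.78 = 478.8 < 640, so use break Q=640: TC = 11,000×£69.78 + (11,000/640.0)×160 + (640.0/2)×0.22×£69.78 = £775,242.51.
EOQ at £69.50 = 479.8 < 8000, so use break Q=8000: TC = 11,000×£69.50 + (11,000/8000.0)×160 + (8000.0/2)×0.22×£69.50 = £825,880.00.
Lowest total cost is £775,242.51 at Q = 640.0.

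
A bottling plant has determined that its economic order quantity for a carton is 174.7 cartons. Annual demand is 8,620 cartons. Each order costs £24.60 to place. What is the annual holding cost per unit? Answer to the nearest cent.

H ≈ £13.90

Invert the EOQ relation Q*² = 2DS/H.
From Q* = √(2DS/H): H = 2DS / Q*² = 2 × 8,620 × 24.6 / 174.7² = 13.8959.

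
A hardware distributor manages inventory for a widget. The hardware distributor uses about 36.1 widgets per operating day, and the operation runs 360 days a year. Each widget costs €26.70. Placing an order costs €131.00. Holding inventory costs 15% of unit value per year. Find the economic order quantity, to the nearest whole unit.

Annual demand D = 36.1 × 360 = 12,996.
Holding cost H = 0.15 × €26.70 = €4.0050 per unit per year.
EOQ = √(2DS / H) = √(2 × 12,996 × 131 / 4.005).
= √(3,404,952 / 4.005) = √850,175.2809 ≈ 922.050.

Q* ≈ 922 widgets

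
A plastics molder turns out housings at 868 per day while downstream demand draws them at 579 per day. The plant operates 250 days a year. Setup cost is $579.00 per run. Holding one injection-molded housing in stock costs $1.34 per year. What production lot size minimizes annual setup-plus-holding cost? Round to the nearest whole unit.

Annual demand D = 579 × 250 = 144,750.
Production build-up factor (1 − d/p) = 1 − 579/868 = 0.3329.
Q* = √(2DS / (H(1 − d/p))) = √(2 × 144,750 × 579 / (1.34 × 0.3329)).
= √(167,620,500 / 0.4462) ≈ 19383.050.

Q* ≈ 19,383 housings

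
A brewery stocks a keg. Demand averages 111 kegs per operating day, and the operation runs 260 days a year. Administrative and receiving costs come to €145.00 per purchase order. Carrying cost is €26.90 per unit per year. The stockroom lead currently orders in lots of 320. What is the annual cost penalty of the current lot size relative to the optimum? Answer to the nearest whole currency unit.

Annual demand D = 111 × 260 = 28,860.
EOQ = √(2DS/H) = √(2 × 28,860 × 145 / 26.9) ≈ 557.79.
Cost at Q* = (D/Q*)S + (Q*/2)H = √(2DSH) ≈ €15,004.56.
Cost at Q = 320: (28,860/320)×145 + (320/2)×26.9 = €13,077.19 + €4,304.00 = €17,381.19.
Excess = €17,381.19 − €15,004.56 = €2,376.63.

Extra cost ≈ €2,377 per year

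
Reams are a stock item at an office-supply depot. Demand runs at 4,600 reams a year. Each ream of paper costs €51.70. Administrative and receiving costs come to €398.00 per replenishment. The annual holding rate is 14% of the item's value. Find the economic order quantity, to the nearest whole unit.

Q* ≈ 711 reams

Holding cost H = 0.14 × €51.70 = €7.2380 per unit per year.
EOQ = √(2DS / H) = √(2 × 4,600 × 398 / 7.238).
= √(3,661,600 / 7.238) = √505,885.6038 ≈ 711.256.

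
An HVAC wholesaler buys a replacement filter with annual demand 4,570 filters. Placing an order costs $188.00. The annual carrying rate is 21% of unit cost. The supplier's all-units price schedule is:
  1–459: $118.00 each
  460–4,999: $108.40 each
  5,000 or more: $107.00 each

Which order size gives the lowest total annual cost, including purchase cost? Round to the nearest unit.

Q* ≈ 460 filters

Holding cost per unit per year at price C is H = 0.21·C.
Candidates are each tier's EOQ (if it falls in that tier) and each price-break quantity.
EOQ at $118.00 = 263.3 (feasible in tier 1): TC = 4,570×$118.00 + (4,570/263.3)×188 + (263.3/2)×0.21×$118.00 = $545,785.33.
EOQ at $108.40 = 274.7 < 460, so use break Q=460: TC = 4,570×$108.40 + (4,570/460.0)×188 + (460.0/2)×0.21×$108.40 = $502,491.46.
EOQ at $107.00 = 276.5 < 5000, so use break Q=5000: TC = 4,570×$107.00 + (4,570/5000.0)×188 + (5000.0/2)×0.21×$107.00 = $545,336.83.
Lowest total cost is $502,491.46 at Q = 460.0.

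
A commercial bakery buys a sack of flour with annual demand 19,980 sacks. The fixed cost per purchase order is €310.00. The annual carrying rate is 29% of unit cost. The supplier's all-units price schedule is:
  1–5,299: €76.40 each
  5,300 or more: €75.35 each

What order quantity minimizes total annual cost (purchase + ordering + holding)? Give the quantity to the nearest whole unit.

Holding cost per unit per year at price C is H = 0.29·C.
Candidates are each tier's EOQ (if it falls in that tier) and each price-break quantity.
EOQ at €76.40 = 747.7 (feasible in tier 1): TC = 19,980×€76.40 + (19,980/747.7)×310 + (747.7/2)×0.29×€76.40 = €1,543,038.82.
EOQ at €75.35 = 752.9 < 5300, so use break Q=5300: TC = 19,980×€75.35 + (19,980/5300.0)×310 + (5300.0/2)×0.29×€75.35 = €1,564,568.12.
Lowest total cost is €1,543,038.82 at Q = 747.7.

Q* ≈ 748 sacks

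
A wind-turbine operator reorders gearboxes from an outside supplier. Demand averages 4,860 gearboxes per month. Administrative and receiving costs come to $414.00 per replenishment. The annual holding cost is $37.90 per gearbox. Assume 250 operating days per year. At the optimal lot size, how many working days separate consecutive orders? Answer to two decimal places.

Annual demand D = 4,860 × 12 = 58,320.
EOQ = √(2DS/H) = √(2 × 58,320 × 414 / 37.9) ≈ 1128.77.
Cycle time = Q*/D × 250 = 1128.77 / 58,320 × 250 ≈ 4.839 days.

T ≈ 4.84 days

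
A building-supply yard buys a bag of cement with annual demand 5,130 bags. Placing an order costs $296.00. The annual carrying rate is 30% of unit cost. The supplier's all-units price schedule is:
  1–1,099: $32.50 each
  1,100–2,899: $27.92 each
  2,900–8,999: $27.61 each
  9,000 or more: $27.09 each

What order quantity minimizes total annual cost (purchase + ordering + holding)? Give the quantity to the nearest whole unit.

Holding cost per unit per year at price C is H = 0.30·C.
Candidates are each tier's EOQ (if it falls in that tier) and each price-break quantity.
EOQ at $32.50 = 558.1 (feasible in tier 1): TC = 5,130×$32.50 + (5,130/558.1)×296 + (558.1/2)×0.30×$32.50 = $172,166.54.
EOQ at $27.92 = 602.1 < 1100, so use break Q=1100: TC = 5,130×$27.92 + (5,130/1100.0)×296 + (1100.0/2)×0.30×$27.92 = $149,216.84.
EOQ at $27.61 = 605.5 < 2900, so use break Q=2900: TC = 5,130×$27.61 + (5,130/2900.0)×296 + (2900.0/2)×0.30×$27.61 = $154,173.26.
EOQ at $27.09 = 611.3 < 9000, so use break Q=9000: TC = 5,130×$27.09 + (5,130/9000.0)×296 + (9000.0/2)×0.30×$27.09 = $175,711.92.
Lowest total cost is $149,216.84 at Q = 1100.0.

Q* ≈ 1,100 bags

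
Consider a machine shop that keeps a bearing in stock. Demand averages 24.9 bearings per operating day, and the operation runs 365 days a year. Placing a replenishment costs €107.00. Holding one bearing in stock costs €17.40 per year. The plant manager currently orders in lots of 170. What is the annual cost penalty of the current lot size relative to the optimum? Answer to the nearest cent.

Extra cost ≈ €1,382.03 per year

Annual demand D = 24.9 × 365 = 9,088.5.
EOQ = √(2DS/H) = √(2 × 9,088.5 × 107 / 17.4) ≈ 334.33.
Cost at Q* = (D/Q*)S + (Q*/2)H = √(2DSH) ≈ €5,817.38.
Cost at Q = 170: (9,088.5/170)×107 + (170/2)×17.4 = €5,720.41 + €1,479.00 = €7,199.41.
Excess = €7,199.41 − €5,817.38 = €1,382.03.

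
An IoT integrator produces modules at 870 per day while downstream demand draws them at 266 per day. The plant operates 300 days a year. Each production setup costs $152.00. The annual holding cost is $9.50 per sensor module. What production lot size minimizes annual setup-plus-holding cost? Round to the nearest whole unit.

Q* ≈ 1,918 modules

Annual demand D = 266 × 300 = 79,800.
Production build-up factor (1 − d/p) = 1 − 266/870 = 0.6943.
Q* = √(2DS / (H(1 − d/p))) = √(2 × 79,800 × 152 / (9.5 × 0.6943)).
= √(24,259,200 / 6.5954) ≈ 1917.863.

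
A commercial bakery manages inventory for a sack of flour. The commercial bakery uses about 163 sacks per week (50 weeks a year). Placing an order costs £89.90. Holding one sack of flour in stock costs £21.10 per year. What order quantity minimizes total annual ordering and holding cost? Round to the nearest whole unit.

Annual demand D = 163 × 50 = 8,150.
EOQ = √(2DS / H) = √(2 × 8,150 × 89.9 / 21.1).
= √(1,465,370 / 21.1) = √69,448.8152 ≈ 263.531.

Q* ≈ 264 sacks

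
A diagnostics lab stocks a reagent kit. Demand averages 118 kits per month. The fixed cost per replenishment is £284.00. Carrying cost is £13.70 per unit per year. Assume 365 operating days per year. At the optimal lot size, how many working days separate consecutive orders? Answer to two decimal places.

T ≈ 62.46 days

Annual demand D = 118 × 12 = 1,416.
Q* = √(2DS/H) = √(2 × 1,416 × 284 / 13.7) ≈ 242.30.
Cycle time = Q*/D × 365 = 242.30 / 1,416 × 365 ≈ 62.456 days.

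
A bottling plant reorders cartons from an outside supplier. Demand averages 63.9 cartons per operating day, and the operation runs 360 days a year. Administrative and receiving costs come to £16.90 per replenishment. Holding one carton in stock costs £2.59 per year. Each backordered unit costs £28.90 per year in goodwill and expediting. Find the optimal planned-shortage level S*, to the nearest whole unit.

S* ≈ 47 cartons

Annual demand D = 63.9 × 360 = 23,004.
With planned backorders, Q* = √(2DS/H) · √((H+B)/B).
√(2DS/H) = √(2 × 23,004 × 16.9 / 2.59) = 547.911.
√((H+B)/B) = √((2.59+28.9)/28.9) = 1.0438.
Q* ≈ 571.936.
S* = Q* · H/(H+B) = 571.936 × 2.59/31.49 ≈ 47.041.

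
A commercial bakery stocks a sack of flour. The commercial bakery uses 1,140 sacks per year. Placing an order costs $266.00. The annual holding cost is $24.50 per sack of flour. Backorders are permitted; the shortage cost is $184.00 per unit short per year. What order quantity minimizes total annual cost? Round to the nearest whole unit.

Q* ≈ 167 sacks

With planned backorders, Q* = √(2DS/H) · √((H+B)/B).
√(2DS/H) = √(2 × 1,140 × 266 / 24.5) = 157.335.
√((H+B)/B) = √((24.5+184)/184) = 1.0645.
Q* ≈ 167.482.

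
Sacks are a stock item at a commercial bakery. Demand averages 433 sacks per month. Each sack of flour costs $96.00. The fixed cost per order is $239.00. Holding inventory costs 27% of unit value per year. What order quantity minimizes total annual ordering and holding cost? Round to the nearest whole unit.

Annual demand D = 433 × 12 = 5,196.
Holding cost H = 0.27 × $96.00 = $25.9200 per unit per year.
EOQ = √(2DS / H) = √(2 × 5,196 × 239 / 25.92).
= √(2,483,688 / 25.92) = √95,821.2963 ≈ 309.550.

Q* ≈ 310 sacks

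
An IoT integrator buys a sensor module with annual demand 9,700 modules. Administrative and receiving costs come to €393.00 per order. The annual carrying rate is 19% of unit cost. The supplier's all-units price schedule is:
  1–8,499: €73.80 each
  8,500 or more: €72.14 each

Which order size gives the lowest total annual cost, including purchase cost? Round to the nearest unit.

Q* ≈ 737 modules

Holding cost per unit per year at price C is H = 0.19·C.
For each price level, check whether its EOQ is feasible; otherwise the best quantity at that price is the breakpoint.
EOQ at €73.80 = 737.4 (feasible in tier 1): TC = 9,700×€73.80 + (9,700/737.4)×393 + (737.4/2)×0.19×€73.80 = €726,199.56.
EOQ at €72.14 = 745.8 < 8500, so use break Q=8500: TC = 9,700×€72.14 + (9,700/8500.0)×393 + (8500.0/2)×0.19×€72.14 = €758,459.53.
Lowest total cost is €726,199.56 at Q = 737.4.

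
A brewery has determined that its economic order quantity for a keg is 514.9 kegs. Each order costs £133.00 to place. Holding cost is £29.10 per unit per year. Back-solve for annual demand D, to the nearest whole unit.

Invert the EOQ relation Q*² = 2DS/H.
From Q* = √(2DS/H): D = Q*²H / (2S) = 514.9² × 29.1 / (2 × 133) = 29003.949.

D ≈ 29,004 kegs per year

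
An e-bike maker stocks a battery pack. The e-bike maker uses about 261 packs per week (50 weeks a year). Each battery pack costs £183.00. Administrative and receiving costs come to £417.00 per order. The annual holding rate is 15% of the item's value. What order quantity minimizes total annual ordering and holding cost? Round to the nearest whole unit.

Q* ≈ 630 packs

Annual demand D = 261 × 50 = 13,050.
Holding cost H = 0.15 × £183.00 = £27.4500 per unit per year.
EOQ = √(2DS / H) = √(2 × 13,050 × 417 / 27.45).
= √(10,883,700 / 27.45) = √396,491.8033 ≈ 629.676.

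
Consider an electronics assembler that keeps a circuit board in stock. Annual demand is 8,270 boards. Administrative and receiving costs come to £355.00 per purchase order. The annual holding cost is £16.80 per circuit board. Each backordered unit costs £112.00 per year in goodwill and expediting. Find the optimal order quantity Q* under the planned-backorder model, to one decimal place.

With planned backorders, Q* = √(2DS/H) · √((H+B)/B).
√(2DS/H) = √(2 × 8,270 × 355 / 16.8) = 591.190.
√((H+B)/B) = √((16.8+112)/112) = 1.0724.
Q* ≈ 633.981.

Q* ≈ 634.0 boards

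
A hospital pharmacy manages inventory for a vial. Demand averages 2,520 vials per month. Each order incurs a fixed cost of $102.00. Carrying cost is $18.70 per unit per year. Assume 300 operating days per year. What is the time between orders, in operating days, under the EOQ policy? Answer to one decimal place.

T ≈ 5.7 days

Annual demand D = 2,520 × 12 = 30,240.
The optimal lot size = √(2DS/H) = √(2 × 30,240 × 102 / 18.7) ≈ 574.36.
Cycle time = Q*/D × 300 = 574.36 / 30,240 × 300 ≈ 5.698 days.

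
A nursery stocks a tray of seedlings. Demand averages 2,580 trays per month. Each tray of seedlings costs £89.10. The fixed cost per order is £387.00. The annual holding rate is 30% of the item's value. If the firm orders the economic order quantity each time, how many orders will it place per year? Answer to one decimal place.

N ≈ 32.7 orders per year

Annual demand D = 2,580 × 12 = 30,960.
Holding cost H = 0.30 × £89.10 = £26.7300 per unit per year.
The optimal lot size = √(2DS/H) = √(2 × 30,960 × 387 / 26.73) ≈ 946.83.
Orders per year = D / Q* = 30,960 / 946.83 ≈ 32.699.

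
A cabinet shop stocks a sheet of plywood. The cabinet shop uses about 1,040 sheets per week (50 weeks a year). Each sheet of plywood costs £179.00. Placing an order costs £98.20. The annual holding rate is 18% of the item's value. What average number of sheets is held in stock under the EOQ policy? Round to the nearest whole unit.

Average inventory ≈ 282 sheets

Annual demand D = 1,040 × 50 = 52,000.
Holding cost H = 0.18 × £179.00 = £32.2200 per unit per year.
EOQ = √(2DS/H) = √(2 × 52,000 × 98.2 / 32.22) ≈ 563.00.
Average inventory = Q*/2 ≈ 563.00 / 2 = 281.501.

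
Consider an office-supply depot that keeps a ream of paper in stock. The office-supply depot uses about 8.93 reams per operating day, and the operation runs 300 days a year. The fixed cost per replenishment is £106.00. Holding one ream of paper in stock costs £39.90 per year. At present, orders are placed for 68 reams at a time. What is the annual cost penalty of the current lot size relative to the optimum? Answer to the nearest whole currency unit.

Extra cost ≈ £772 per year

Annual demand D = 8.93 × 300 = 2,679.
EOQ = √(2DS/H) = √(2 × 2,679 × 106 / 39.9) ≈ 119.31.
Cost at Q* = (D/Q*)S + (Q*/2)H = √(2DSH) ≈ £4,760.37.
Cost at Q = 68: (2,679/68)×106 + (68/2)×39.9 = £4,176.09 + £1,356.60 = £5,532.69.
Excess = £5,532.69 − £4,760.37 = £772.32.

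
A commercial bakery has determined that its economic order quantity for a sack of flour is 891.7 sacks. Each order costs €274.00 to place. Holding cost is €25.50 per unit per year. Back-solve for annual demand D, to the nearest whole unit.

Squaring Q* = √(2DS/H) gives Q*² = 2DS/H.
From Q* = √(2DS/H): D = Q*²H / (2S) = 891.7² × 25.5 / (2 × 274) = 36999.611.

D ≈ 37,000 sacks per year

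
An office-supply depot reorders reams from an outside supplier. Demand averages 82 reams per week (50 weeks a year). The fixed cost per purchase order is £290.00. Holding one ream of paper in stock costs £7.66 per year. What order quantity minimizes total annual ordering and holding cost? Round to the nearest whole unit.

Annual demand D = 82 × 50 = 4,100.
EOQ = √(2DS / H) = √(2 × 4,100 × 290 / 7.66).
= √(2,378,000 / 7.66) = √310,443.8642 ≈ 557.175.

Q* ≈ 557 reams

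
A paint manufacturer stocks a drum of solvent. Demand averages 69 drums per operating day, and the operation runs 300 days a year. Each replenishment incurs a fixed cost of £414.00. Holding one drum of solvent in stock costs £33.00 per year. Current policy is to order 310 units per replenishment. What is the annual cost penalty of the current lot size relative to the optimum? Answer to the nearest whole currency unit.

Annual demand D = 69 × 300 = 20,700.
EOQ = √(2DS/H) = √(2 × 20,700 × 414 / 33) ≈ 720.68.
Cost at Q* = (D/Q*)S + (Q*/2)H = √(2DSH) ≈ £23,782.49.
Cost at Q = 310: (20,700/310)×414 + (310/2)×33 = £27,644.52 + £5,115.00 = £32,759.52.
Excess = £32,759.52 − £23,782.49 = £8,977.03.

Extra cost ≈ £8,977 per year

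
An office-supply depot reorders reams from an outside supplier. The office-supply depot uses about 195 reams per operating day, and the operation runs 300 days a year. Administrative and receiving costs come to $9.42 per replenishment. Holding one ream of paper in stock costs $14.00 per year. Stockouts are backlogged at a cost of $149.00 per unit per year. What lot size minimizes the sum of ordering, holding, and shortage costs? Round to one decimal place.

Annual demand D = 195 × 300 = 58,500.
With planned backorders, Q* = √(2DS/H) · √((H+B)/B).
√(2DS/H) = √(2 × 58,500 × 9.42 / 14) = 280.578.
√((H+B)/B) = √((14+149)/149) = 1.0459.
Q* ≈ 293.464.

Q* ≈ 293.5 reams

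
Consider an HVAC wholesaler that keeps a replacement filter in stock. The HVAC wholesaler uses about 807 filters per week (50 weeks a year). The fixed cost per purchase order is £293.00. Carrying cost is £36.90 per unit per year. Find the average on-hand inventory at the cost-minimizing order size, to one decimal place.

Annual demand D = 807 × 50 = 40,350.
Q* = √(2DS/H) = √(2 × 40,350 × 293 / 36.9) ≈ 800.49.
Average inventory = Q*/2 ≈ 800.49 / 2 = 400.246.

Average inventory ≈ 400.2 filters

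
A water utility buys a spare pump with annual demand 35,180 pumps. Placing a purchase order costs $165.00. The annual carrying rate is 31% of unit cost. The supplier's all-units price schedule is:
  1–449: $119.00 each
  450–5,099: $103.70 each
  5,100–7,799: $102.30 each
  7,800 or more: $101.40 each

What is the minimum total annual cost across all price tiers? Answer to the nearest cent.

Holding cost per unit per year at price C is H = 0.31·C.
Candidates are each tier's EOQ (if it falls in that tier) and each price-break quantity.
Tier 1 ($119.00): EOQ = 561.0 exceeds tier's upper bound 449, so this tier is dominated.
EOQ at $103.70 = 600.9 (feasible in tier 2): TC = 35,180×$103.70 + (35,180/600.9)×165 + (600.9/2)×0.31×$103.70 = $3,667,484.58.
EOQ at $102.30 = 605.0 < 5100, so use break Q=5100: TC = 35,180×$102.30 + (35,180/5100.0)×165 + (5100.0/2)×0.31×$102.30 = $3,680,920.33.
EOQ at $101.40 = 607.7 < 7800, so use break Q=7800: TC = 35,180×$101.40 + (35,180/7800.0)×165 + (7800.0/2)×0.31×$101.40 = $3,690,588.79.
Lowest total cost among the candidates is at Q = 600.9.

TC* ≈ $3,667,484.58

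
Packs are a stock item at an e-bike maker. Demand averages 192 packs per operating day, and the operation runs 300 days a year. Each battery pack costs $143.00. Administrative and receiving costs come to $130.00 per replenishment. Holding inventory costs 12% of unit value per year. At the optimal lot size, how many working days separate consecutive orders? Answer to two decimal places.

T ≈ 4.87 days

Annual demand D = 192 × 300 = 57,600.
Holding cost H = 0.12 × $143.00 = $17.1600 per unit per year.
Q* = √(2DS/H) = √(2 × 57,600 × 130 / 17.16) ≈ 934.20.
Cycle time = Q*/D × 300 = 934.20 / 57,600 × 300 ≈ 4.866 days.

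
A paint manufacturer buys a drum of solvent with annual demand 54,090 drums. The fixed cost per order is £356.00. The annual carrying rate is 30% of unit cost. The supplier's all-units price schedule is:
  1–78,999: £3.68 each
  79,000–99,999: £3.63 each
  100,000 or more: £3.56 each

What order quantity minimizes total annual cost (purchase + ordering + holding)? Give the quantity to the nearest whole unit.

Holding cost per unit per year at price C is H = 0.30·C.
For each price level, check whether its EOQ is feasible; otherwise the best quantity at that price is the breakpoint.
EOQ at £3.68 = 5906.3 (feasible in tier 1): TC = 54,090×£3.68 + (54,090/5906.3)×356 + (5906.3/2)×0.30×£3.68 = £205,571.73.
EOQ at £3.63 = 5946.8 < 79000, so use break Q=79000: TC = 54,090×£3.63 + (54,090/79000.0)×356 + (79000.0/2)×0.30×£3.63 = £239,605.95.
EOQ at £3.56 = 6005.0 < 100000, so use break Q=100000: TC = 54,090×£3.56 + (54,090/100000.0)×356 + (100000.0/2)×0.30×£3.56 = £246,152.96.
Lowest total cost is £205,571.73 at Q = 5906.3.

Q* ≈ 5,906 drums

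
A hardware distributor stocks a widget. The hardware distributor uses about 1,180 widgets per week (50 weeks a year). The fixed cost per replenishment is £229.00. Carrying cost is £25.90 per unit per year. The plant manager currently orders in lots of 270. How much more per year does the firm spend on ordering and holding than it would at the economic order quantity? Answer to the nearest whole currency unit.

Extra cost ≈ £27,082 per year

Annual demand D = 1,180 × 50 = 59,000.
EOQ = √(2DS/H) = √(2 × 59,000 × 229 / 25.9) ≈ 1021.43.
Cost at Q* = (D/Q*)S + (Q*/2)H = √(2DSH) ≈ £26,455.05.
Cost at Q = 270: (59,000/270)×229 + (270/2)×25.9 = £50,040.74 + £3,496.50 = £53,537.24.
Excess = £53,537.24 − £26,455.05 = £27,082.19.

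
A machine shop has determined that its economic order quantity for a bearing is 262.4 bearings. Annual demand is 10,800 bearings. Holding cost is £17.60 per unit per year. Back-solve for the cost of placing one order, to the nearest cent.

S ≈ £56.10

Invert the EOQ relation Q*² = 2DS/H.
From Q* = √(2DS/H): S = Q*²H / (2D) = 262.4² × 17.6 / (2 × 10,800) = 56.1031.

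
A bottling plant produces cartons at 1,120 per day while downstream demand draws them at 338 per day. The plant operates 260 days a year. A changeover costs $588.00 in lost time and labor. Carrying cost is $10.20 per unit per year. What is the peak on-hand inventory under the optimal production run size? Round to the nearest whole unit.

I_max ≈ 2,660 cartons

Annual demand D = 338 × 260 = 87,880.
Production build-up factor (1 − d/p) = 1 − 338/1,120 = 0.6982.
Q* = √(2DS / (H(1 − d/p))) = √(2 × 87,880 × 588 / (10.2 × 0.6982)).
= √(103,346,880 / 7.1218) ≈ 3809.379.
Maximum inventory = Q*(1 − d/p) = 3809.379 × 0.6982 ≈ 2659.763.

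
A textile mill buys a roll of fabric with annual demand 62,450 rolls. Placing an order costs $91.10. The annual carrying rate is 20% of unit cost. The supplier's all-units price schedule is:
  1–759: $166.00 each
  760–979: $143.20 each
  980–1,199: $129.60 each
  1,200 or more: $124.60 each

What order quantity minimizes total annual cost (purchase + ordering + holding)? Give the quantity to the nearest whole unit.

Q* ≈ 1,200 rolls

Holding cost per unit per year at price C is H = 0.20·C.
Evaluate total cost at each tier's feasible EOQ or, if the EOQ is below the tier, at the tier's minimum quantity.
EOQ at $166.00 = 585.4 (feasible in tier 1): TC = 62,450×$166.00 + (62,450/585.4)×91.1 + (585.4/2)×0.20×$166.00 = $10,386,136.11.
EOQ at $143.20 = 630.3 < 760, so use break Q=760: TC = 62,450×$143.20 + (62,450/760.0)×91.1 + (760.0/2)×0.20×$143.20 = $8,961,208.98.
EOQ at $129.60 = 662.6 < 980, so use break Q=980: TC = 62,450×$129.60 + (62,450/980.0)×91.1 + (980.0/2)×0.20×$129.60 = $8,112,026.10.
EOQ at $124.60 = 675.7 < 1200, so use break Q=1200: TC = 62,450×$124.60 + (62,450/1200.0)×91.1 + (1200.0/2)×0.20×$124.60 = $7,800,963.00.
Lowest total cost is $7,800,963.00 at Q = 1200.0.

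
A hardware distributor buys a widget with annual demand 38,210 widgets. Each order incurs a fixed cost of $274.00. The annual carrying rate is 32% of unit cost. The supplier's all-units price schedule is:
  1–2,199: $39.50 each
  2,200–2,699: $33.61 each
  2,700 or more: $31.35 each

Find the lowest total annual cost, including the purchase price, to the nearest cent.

Holding cost per unit per year at price C is H = 0.32·C.
Evaluate total cost at each tier's feasible EOQ or, if the EOQ is below the tier, at the tier's minimum quantity.
EOQ at $39.50 = 1287.1 (feasible in tier 1): TC = 38,210×$39.50 + (38,210/1287.1)×274 + (1287.1/2)×0.32×$39.50 = $1,525,563.68.
EOQ at $33.61 = 1395.3 < 2200, so use break Q=2200: TC = 38,210×$33.61 + (38,210/2200.0)×274 + (2200.0/2)×0.32×$33.61 = $1,300,827.70.
EOQ at $31.35 = 1444.7 < 2700, so use break Q=2700: TC = 38,210×$31.35 + (38,210/2700.0)×274 + (2700.0/2)×0.32×$31.35 = $1,215,304.31.
Lowest total cost among the candidates is at Q = 2700.0.

TC* ≈ $1,215,304.31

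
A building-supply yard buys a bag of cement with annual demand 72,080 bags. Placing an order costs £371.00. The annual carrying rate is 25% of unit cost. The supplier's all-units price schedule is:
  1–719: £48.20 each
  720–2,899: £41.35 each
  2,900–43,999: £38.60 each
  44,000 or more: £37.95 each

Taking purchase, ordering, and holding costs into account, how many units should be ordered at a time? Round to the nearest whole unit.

Q* ≈ 2,900 bags

Holding cost per unit per year at price C is H = 0.25·C.
Candidates are each tier's EOQ (if it falls in that tier) and each price-break quantity.
Tier 1 (£48.20): EOQ = 2106.8 exceeds tier's upper bound 719, so this tier is dominated.
EOQ at £41.35 = 2274.6 (feasible in tier 2): TC = 72,080×£41.35 + (72,080/2274.6)×371 + (2274.6/2)×0.25×£41.35 = £3,004,021.49.
EOQ at £38.60 = 2354.2 < 2900, so use break Q=2900: TC = 72,080×£38.60 + (72,080/2900.0)×371 + (2900.0/2)×0.25×£38.60 = £2,805,501.77.
EOQ at £37.95 = 2374.3 < 44000, so use break Q=44000: TC = 72,080×£37.95 + (72,080/44000.0)×371 + (44000.0/2)×0.25×£37.95 = £2,944,768.77.
Lowest total cost is £2,805,501.77 at Q = 2900.0.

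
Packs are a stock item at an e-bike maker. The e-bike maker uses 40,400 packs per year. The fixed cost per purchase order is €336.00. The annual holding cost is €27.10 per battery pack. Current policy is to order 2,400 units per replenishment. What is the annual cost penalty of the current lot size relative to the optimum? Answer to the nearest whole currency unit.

EOQ = √(2DS/H) = √(2 × 40,400 × 336 / 27.1) ≈ 1000.90.
Cost at Q* = (D/Q*)S + (Q*/2)H = √(2DSH) ≈ €27,124.39.
Cost at Q = 2,400: (40,400/2,400)×336 + (2,400/2)×27.1 = €5,656.00 + €32,520.00 = €38,176.00.
Excess = €38,176.00 − €27,124.39 = €11,051.61.

Extra cost ≈ €11,052 per year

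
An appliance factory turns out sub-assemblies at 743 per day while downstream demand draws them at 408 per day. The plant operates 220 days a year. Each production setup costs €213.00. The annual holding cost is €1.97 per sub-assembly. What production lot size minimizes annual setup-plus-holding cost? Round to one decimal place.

Annual demand D = 408 × 220 = 89,760.
Production build-up factor (1 − d/p) = 1 − 408/743 = 0.4509.
Q* = √(2DS / (H(1 − d/p))) = √(2 × 89,760 × 213 / (1.97 × 0.4509)).
= √(38,237,760 / 0.8882) ≈ 6561.228.

Q* ≈ 6,561.2 sub-assemblies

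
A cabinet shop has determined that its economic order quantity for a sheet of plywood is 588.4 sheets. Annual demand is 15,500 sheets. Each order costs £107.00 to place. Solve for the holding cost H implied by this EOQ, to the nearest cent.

Squaring Q* = √(2DS/H) gives Q*² = 2DS/H.
From Q* = √(2DS/H): H = 2DS / Q*² = 2 × 15,500 × 107 / 588.4² = 9.5808.

H ≈ £9.58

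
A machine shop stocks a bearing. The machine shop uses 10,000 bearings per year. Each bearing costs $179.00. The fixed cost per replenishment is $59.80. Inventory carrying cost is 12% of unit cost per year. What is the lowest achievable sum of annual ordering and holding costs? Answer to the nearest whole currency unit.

TC* ≈ $5,069

Holding cost H = 0.12 × $179.00 = $21.4800 per unit per year.
EOQ = √(2DS/H) = √(2 × 10,000 × 59.8 / 21.48) ≈ 235.97.
At the optimum the two cost components are equal, so total cost = 2·(Q*/2)H = Q*·H.
Minimum total = √(2DSH) = √(2 × 10,000 × 59.8 × 21.48) ≈ 5068.538.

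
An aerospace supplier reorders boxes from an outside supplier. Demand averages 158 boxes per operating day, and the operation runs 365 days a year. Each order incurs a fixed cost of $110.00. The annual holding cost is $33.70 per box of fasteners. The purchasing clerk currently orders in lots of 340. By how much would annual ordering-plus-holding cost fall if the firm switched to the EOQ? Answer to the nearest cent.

Extra cost ≈ $3,709.29 per year

Annual demand D = 158 × 365 = 57,670.
EOQ = √(2DS/H) = √(2 × 57,670 × 110 / 33.7) ≈ 613.58.
Cost at Q* = (D/Q*)S + (Q*/2)H = √(2DSH) ≈ $20,677.65.
Cost at Q = 340: (57,670/340)×110 + (340/2)×33.7 = $18,657.94 + $5,729.00 = $24,386.94.
Excess = $24,386.94 − $20,677.65 = $3,709.29.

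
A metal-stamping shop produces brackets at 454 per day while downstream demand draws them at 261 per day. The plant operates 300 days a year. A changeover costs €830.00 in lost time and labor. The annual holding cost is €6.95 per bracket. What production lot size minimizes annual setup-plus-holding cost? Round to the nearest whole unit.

Annual demand D = 261 × 300 = 78,300.
Production build-up factor (1 − d/p) = 1 − 261/454 = 0.4251.
Q* = √(2DS / (H(1 − d/p))) = √(2 × 78,300 × 830 / (6.95 × 0.4251)).
= √(129,978,000 / 2.9545) ≈ 6632.722.

Q* ≈ 6,633 brackets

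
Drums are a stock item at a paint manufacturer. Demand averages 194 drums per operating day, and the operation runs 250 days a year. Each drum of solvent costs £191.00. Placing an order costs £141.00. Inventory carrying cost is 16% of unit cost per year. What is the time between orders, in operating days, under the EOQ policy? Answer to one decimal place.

T ≈ 3.4 days

Annual demand D = 194 × 250 = 48,500.
Holding cost H = 0.16 × £191.00 = £30.5600 per unit per year.
EOQ = √(2DS/H) = √(2 × 48,500 × 141 / 30.56) ≈ 668.99.
Cycle time = Q*/D × 250 = 668.99 / 48,500 × 250 ≈ 3.448 days.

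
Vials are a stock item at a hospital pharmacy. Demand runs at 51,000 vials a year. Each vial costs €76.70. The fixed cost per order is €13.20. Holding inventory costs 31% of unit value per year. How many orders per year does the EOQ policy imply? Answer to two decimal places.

Holding cost H = 0.31 × €76.70 = €23.7770 per unit per year.
Q* = √(2DS/H) = √(2 × 51,000 × 13.2 / 23.777) ≈ 237.96.
Orders per year = D / Q* = 51,000 / 237.96 ≈ 214.319.

N ≈ 214.32 orders per year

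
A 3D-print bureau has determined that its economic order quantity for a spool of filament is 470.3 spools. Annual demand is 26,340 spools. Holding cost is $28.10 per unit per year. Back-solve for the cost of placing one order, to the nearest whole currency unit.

S ≈ $118

The basic EOQ model gives Q* = √(2DS/H); rearrange for the unknown.
From Q* = √(2DS/H): S = Q*²H / (2D) = 470.3² × 28.1 / (2 × 26,340) = 117.9806.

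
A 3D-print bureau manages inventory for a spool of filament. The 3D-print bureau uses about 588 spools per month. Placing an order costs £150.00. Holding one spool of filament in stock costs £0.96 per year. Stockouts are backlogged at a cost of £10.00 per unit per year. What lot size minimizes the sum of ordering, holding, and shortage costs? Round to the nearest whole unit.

Q* ≈ 1,555 spools

Annual demand D = 588 × 12 = 7,056.
With planned backorders, Q* = √(2DS/H) · √((H+B)/B).
√(2DS/H) = √(2 × 7,056 × 150 / 0.96) = 1484.924.
√((H+B)/B) = √((0.96+10)/10) = 1.0469.
Q* ≈ 1554.567.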